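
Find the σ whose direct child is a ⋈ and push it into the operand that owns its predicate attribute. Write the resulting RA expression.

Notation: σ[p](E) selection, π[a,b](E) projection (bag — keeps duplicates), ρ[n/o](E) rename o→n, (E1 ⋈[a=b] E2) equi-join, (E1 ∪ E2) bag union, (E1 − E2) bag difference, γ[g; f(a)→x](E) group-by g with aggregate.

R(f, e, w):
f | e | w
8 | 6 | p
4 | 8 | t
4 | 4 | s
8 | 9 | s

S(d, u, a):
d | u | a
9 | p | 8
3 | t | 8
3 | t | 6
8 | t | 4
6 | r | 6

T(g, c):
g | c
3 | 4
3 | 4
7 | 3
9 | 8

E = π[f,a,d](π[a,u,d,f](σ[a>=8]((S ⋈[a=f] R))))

σ filters on a, owned by the left side.
E' = π[f,a,d](π[a,u,d,f]((σ[a>=8](S) ⋈[a=f] R)))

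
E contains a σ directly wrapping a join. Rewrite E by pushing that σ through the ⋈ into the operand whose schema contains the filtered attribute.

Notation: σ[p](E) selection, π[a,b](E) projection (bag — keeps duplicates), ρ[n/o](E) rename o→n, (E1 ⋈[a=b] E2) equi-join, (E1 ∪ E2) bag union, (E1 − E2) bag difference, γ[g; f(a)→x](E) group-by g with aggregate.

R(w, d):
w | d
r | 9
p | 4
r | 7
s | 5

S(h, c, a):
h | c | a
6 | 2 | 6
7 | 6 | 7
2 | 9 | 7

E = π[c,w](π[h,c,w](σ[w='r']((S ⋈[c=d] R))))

σ filters on w, owned by the right side.
E' = π[c,w](π[h,c,w]((S ⋈[c=d] σ[w='r'](R))))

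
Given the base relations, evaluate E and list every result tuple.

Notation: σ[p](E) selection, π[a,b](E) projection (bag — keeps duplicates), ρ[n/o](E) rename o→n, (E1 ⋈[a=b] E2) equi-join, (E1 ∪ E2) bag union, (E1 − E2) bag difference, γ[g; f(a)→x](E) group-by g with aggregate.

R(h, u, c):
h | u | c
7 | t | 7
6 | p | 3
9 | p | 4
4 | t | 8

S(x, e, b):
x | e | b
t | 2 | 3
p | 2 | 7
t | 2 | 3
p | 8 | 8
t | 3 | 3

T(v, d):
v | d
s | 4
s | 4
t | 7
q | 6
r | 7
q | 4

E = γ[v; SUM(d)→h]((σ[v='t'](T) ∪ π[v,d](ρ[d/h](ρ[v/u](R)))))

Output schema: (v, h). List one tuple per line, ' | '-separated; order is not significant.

Row counts bottom-up:
  T → 6
  σ[v='t'](T) → 1
  R → 4
  ρ[v/u](R) → 4
  ρ[d/h](ρ[v/u](R)) → 4
  π[v,d](ρ[d/h](ρ[v/u](R))) → 4
  (σ[v='t'](T) ∪ π[v,d](ρ[d/h](ρ[v/u](R)))) → 5
  γ[v; SUM(d)→h]((σ[v='t'](T) ∪ π[v,d](ρ[d/h](ρ[v/u](R))))) → 2

== RESULT ==
v | h
p | 15
t | 18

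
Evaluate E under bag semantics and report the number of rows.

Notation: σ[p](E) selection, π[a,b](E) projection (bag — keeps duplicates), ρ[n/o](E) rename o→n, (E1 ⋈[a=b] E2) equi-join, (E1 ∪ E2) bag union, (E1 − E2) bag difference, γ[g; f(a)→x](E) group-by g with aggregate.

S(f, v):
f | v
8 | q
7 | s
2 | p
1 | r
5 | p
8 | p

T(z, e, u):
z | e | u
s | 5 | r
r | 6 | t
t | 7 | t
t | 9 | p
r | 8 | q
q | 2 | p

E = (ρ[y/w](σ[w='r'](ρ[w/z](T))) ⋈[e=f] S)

Subexpression sizes:
  T → 6
  ρ[w/z](T) → 6
  σ[w='r'](ρ[w/z](T)) → 2
  ρ[y/w](σ[w='r'](ρ[w/z](T))) → 2
  S → 6
  (ρ[y/w](σ[w='r'](ρ[w/z](T))) ⋈[e=f] S) → 2

|E| = 2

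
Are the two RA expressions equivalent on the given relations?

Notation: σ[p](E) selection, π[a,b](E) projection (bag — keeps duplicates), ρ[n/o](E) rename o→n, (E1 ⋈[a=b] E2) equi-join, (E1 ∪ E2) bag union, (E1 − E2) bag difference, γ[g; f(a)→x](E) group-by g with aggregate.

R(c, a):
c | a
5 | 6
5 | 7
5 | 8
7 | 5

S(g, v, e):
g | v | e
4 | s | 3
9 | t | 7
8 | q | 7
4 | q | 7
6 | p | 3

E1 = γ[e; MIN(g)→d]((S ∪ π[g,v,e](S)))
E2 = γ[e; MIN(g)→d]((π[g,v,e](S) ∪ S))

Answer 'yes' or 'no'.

E1 subexpression sizes:
  S → 5
  S → 5
  π[g,v,e](S) → 5
  (S ∪ π[g,v,e](S)) → 10
  γ[e; MIN(g)→d]((S ∪ π[g,v,e](S))) → 2
E2 subexpression sizes:
  S → 5
  π[g,v,e](S) → 5
  S → 5
  (π[g,v,e](S) ∪ S) → 10
  γ[e; MIN(g)→d]((π[g,v,e](S) ∪ S)) → 2

E1 and E2 produce the same multiset:
e | d
3 | 4
7 | 4

yes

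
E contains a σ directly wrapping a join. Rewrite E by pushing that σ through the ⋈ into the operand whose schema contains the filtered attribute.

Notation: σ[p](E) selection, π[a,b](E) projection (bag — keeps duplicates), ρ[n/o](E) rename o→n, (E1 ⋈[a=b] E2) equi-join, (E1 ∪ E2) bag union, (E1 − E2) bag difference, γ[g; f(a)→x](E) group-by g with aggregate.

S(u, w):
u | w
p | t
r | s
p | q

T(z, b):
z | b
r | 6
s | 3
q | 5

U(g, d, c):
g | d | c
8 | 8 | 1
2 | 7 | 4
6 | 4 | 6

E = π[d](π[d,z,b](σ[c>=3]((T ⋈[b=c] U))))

σ filters on c, owned by the right side.
E' = π[d](π[d,z,b]((T ⋈[b=c] σ[c>=3](U))))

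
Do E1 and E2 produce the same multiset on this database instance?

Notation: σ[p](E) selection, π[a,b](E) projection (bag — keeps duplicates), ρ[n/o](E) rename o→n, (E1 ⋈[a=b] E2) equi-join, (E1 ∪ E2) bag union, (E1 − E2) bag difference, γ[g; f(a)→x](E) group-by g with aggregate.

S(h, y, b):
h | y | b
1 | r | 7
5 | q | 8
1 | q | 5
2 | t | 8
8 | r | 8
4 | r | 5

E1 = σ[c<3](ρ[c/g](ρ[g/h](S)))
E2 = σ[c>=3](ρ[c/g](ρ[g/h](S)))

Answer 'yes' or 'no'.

E1 row counts bottom-up:
  S → 6
  ρ[g/h](S) → 6
  ρ[c/g](ρ[g/h](S)) → 6
  σ[c<3](ρ[c/g](ρ[g/h](S))) → 3
E2 row counts bottom-up:
  S → 6
  ρ[g/h](S) → 6
  ρ[c/g](ρ[g/h](S)) → 6
  σ[c>=3](ρ[c/g](ρ[g/h](S))) → 3

E1 result:
c | y | b
1 | q | 5
1 | r | 7
2 | t | 8
E2 result:
c | y | b
4 | r | 5
5 | q | 8
8 | r | 8
Witness: (2, 't', 8) appears 1× in E1 but 0× in E2.

no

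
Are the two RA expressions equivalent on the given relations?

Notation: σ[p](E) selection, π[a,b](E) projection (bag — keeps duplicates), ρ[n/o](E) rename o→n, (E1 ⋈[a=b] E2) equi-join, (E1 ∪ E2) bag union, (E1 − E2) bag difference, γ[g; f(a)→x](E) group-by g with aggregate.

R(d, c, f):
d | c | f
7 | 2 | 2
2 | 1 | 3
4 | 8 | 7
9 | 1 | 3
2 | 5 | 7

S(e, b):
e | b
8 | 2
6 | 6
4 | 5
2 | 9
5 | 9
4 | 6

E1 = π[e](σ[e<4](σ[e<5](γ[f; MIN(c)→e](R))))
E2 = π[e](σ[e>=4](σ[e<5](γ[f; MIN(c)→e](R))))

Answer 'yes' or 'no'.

E1 per-node cardinality:
  R → 5
  γ[f; MIN(c)→e](R) → 3
  σ[e<5](γ[f; MIN(c)→e](R)) → 2
  σ[e<4](σ[e<5](γ[f; MIN(c)→e](R))) → 2
  π[e](σ[e<4](σ[e<5](γ[f; MIN(c)→e](R)))) → 2
E2 per-node cardinality:
  R → 5
  γ[f; MIN(c)→e](R) → 3
  σ[e<5](γ[f; MIN(c)→e](R)) → 2
  σ[e>=4](σ[e<5](γ[f; MIN(c)→e](R))) → 0
  π[e](σ[e>=4](σ[e<5](γ[f; MIN(c)→e](R)))) → 0

E1 result:
e
1
2
E2 result:
e
(0 rows)
Witness: (1,) appears 1× in E1 but 0× in E2.

no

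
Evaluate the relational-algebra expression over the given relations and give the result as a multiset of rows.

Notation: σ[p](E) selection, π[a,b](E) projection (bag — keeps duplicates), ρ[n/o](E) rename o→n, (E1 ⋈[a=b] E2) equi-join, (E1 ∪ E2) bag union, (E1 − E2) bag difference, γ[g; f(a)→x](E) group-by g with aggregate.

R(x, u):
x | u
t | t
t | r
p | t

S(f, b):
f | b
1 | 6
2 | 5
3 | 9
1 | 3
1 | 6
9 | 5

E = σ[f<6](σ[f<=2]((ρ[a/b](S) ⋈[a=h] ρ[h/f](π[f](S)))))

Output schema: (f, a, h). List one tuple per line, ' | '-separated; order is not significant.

Subexpression sizes:
  S → 6
  ρ[a/b](S) → 6
  S → 6
  π[f](S) → 6
  ρ[h/f](π[f](S)) → 6
  (ρ[a/b](S) ⋈[a=h] ρ[h/f](π[f](S))) → 2
  σ[f<=2]((ρ[a/b](S) ⋈[a=h] ρ[h/f](π[f](S)))) → 1
  σ[f<6](σ[f<=2]((ρ[a/b](S) ⋈[a=h] ρ[h/f](π[f](S))))) → 1

== RESULT ==
f | a | h
1 | 3 | 3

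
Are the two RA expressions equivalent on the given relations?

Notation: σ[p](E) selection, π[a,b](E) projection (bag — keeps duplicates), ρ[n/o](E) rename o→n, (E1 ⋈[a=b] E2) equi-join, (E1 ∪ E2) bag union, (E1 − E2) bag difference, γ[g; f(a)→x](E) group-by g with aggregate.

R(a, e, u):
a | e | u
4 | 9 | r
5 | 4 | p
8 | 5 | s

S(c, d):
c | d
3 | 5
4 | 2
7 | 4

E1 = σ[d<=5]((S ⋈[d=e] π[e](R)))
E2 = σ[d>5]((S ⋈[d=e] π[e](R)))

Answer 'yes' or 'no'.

E1 per-node cardinality:
  S → 3
  R → 3
  π[e](R) → 3
  (S ⋈[d=e] π[e](R)) → 2
  σ[d<=5]((S ⋈[d=e] π[e](R))) → 2
E2 per-node cardinality:
  S → 3
  R → 3
  π[e](R) → 3
  (S ⋈[d=e] π[e](R)) → 2
  σ[d>5]((S ⋈[d=e] π[e](R))) → 0

E1 result:
c | d | e
3 | 5 | 5
7 | 4 | 4
E2 result:
c | d | e
(0 rows)
Witness: (3, 5, 5) appears 1× in E1 but 0× in E2.

no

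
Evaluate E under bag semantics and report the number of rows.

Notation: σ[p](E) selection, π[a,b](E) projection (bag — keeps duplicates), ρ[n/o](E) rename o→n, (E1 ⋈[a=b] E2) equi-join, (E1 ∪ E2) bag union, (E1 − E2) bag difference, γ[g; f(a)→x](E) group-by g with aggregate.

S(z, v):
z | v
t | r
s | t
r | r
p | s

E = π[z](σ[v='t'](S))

Subexpression sizes:
  S → 4
  σ[v='t'](S) → 1
  π[z](σ[v='t'](S)) → 1

|E| = 1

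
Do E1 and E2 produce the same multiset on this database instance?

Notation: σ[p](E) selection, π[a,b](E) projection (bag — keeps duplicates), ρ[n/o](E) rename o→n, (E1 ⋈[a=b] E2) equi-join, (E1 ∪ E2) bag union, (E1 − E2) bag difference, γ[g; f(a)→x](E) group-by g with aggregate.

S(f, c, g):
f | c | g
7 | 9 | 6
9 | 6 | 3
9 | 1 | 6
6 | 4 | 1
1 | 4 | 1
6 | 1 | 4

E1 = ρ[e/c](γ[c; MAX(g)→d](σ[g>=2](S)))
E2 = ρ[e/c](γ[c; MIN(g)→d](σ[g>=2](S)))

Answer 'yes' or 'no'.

E1 stepwise |·|:
  S → 6
  σ[g>=2](S) → 4
  γ[c; MAX(g)→d](σ[g>=2](S)) → 3
  ρ[e/c](γ[c; MAX(g)→d](σ[g>=2](S))) → 3
E2 stepwise |·|:
  S → 6
  σ[g>=2](S) → 4
  γ[c; MIN(g)→d](σ[g>=2](S)) → 3
  ρ[e/c](γ[c; MIN(g)→d](σ[g>=2](S))) → 3

E1 result:
e | d
1 | 6
6 | 3
9 | 6
E2 result:
e | d
1 | 4
6 | 3
9 | 6
Witness: (1, 6) appears 1× in E1 but 0× in E2.

no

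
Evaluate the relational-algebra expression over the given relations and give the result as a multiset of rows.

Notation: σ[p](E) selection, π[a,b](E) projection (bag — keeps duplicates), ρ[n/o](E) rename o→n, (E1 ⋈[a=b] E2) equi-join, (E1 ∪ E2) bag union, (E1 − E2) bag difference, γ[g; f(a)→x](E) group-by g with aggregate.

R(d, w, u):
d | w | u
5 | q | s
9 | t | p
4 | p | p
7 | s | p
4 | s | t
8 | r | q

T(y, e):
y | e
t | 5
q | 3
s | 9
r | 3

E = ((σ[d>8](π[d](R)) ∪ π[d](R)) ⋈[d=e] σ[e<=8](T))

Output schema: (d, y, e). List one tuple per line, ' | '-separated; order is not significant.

Subexpression sizes:
  R → 6
  π[d](R) → 6
  σ[d>8](π[d](R)) → 1
  R → 6
  π[d](R) → 6
  (σ[d>8](π[d](R)) ∪ π[d](R)) → 7
  T → 4
  σ[e<=8](T) → 3
  ((σ[d>8](π[d](R)) ∪ π[d](R)) ⋈[d=e] σ[e<=8](T)) → 1

== RESULT ==
d | y | e
5 | t | 5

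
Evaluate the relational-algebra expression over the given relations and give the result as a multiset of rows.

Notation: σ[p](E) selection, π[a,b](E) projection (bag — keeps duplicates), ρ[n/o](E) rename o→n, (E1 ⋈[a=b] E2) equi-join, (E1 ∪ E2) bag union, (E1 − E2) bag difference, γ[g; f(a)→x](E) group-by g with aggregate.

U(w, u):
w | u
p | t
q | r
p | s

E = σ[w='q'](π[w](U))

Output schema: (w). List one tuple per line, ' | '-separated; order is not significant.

Per-node cardinality:
  U → 3
  π[w](U) → 3
  σ[w='q'](π[w](U)) → 1

== RESULT ==
w
q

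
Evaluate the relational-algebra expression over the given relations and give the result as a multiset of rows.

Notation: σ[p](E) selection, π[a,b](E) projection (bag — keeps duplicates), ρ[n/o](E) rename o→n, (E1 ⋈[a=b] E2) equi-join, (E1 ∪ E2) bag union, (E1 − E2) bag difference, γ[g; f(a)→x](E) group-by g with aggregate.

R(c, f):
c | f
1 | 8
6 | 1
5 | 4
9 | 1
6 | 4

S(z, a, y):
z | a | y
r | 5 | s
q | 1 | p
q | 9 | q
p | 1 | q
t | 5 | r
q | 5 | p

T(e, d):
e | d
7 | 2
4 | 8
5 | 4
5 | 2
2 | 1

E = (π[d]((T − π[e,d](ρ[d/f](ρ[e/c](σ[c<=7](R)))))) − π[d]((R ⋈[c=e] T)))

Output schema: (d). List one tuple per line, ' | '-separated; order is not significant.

Stepwise |·|:
  T → 5
  R → 5
  σ[c<=7](R) → 4
  ρ[e/c](σ[c<=7](R)) → 4
  ρ[d/f](ρ[e/c](σ[c<=7](R))) → 4
  π[e,d](ρ[d/f](ρ[e/c](σ[c<=7](R)))) → 4
  (T − π[e,d](ρ[d/f](ρ[e/c](σ[c<=7](R))))) → 4
  π[d]((T − π[e,d](ρ[d/f](ρ[e/c](σ[c<=7](R)))))) → 4
  R → 5
  T → 5
  (R ⋈[c=e] T) → 2
  π[d]((R ⋈[c=e] T)) → 2
  (π[d]((T − π[e,d](ρ[d/f](ρ[e/c](σ[c<=7](R)))))) − π[d]((R ⋈[c=e] T))) → 3

== RESULT ==
d
1
2
8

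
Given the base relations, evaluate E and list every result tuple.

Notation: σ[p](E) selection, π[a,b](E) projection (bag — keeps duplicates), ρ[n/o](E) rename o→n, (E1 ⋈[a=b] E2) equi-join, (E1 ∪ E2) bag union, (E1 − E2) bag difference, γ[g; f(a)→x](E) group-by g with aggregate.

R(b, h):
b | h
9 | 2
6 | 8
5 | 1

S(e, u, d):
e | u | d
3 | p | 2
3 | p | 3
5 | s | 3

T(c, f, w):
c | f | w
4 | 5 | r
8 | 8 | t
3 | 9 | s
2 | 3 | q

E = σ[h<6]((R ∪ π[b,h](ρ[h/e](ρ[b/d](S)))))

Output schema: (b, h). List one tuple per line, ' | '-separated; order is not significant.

Per-node cardinality:
  R → 3
  S → 3
  ρ[b/d](S) → 3
  ρ[h/e](ρ[b/d](S)) → 3
  π[b,h](ρ[h/e](ρ[b/d](S))) → 3
  (R ∪ π[b,h](ρ[h/e](ρ[b/d](S)))) → 6
  σ[h<6]((R ∪ π[b,h](ρ[h/e](ρ[b/d](S))))) → 5

== RESULT ==
b | h
2 | 3
3 | 3
3 | 5
5 | 1
9 | 2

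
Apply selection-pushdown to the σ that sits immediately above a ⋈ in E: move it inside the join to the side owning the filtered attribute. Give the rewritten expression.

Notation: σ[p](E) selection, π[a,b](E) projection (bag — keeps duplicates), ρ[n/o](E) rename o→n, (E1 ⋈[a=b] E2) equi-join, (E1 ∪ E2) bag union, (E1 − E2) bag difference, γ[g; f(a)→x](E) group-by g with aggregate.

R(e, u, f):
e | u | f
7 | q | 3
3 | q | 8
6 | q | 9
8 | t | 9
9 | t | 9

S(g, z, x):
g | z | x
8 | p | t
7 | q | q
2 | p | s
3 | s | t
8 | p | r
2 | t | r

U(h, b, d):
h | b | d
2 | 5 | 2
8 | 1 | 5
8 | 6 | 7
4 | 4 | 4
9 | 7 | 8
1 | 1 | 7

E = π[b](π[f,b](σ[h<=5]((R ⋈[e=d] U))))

σ filters on h, owned by the right side.
E' = π[b](π[f,b]((R ⋈[e=d] σ[h<=5](U))))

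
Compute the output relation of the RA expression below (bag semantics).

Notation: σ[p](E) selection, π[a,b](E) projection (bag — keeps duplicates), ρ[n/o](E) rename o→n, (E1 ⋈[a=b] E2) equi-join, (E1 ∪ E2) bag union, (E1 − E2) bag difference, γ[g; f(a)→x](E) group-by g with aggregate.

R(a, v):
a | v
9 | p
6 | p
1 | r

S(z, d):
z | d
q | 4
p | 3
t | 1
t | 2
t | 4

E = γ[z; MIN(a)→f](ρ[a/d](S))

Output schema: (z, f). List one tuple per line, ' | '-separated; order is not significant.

Per-node cardinality:
  S → 5
  ρ[a/d](S) → 5
  γ[z; MIN(a)→f](ρ[a/d](S)) → 3

== RESULT ==
z | f
p | 3
q | 4
t | 1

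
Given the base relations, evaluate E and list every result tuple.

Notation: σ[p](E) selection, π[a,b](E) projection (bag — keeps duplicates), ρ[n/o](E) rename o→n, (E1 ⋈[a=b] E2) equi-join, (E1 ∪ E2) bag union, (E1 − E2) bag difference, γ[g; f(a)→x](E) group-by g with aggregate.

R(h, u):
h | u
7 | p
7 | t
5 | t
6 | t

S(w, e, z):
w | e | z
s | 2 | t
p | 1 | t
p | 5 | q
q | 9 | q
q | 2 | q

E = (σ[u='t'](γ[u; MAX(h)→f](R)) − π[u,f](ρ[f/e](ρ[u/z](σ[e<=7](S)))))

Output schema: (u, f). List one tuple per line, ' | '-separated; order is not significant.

Row counts bottom-up:
  R → 4
  γ[u; MAX(h)→f](R) → 2
  σ[u='t'](γ[u; MAX(h)→f](R)) → 1
  S → 5
  σ[e<=7](S) → 4
  ρ[u/z](σ[e<=7](S)) → 4
  ρ[f/e](ρ[u/z](σ[e<=7](S))) → 4
  π[u,f](ρ[f/e](ρ[u/z](σ[e<=7](S)))) → 4
  (σ[u='t'](γ[u; MAX(h)→f](R)) − π[u,f](ρ[f/e](ρ[u/z](σ[e<=7](S))))) → 1

== RESULT ==
u | f
t | 7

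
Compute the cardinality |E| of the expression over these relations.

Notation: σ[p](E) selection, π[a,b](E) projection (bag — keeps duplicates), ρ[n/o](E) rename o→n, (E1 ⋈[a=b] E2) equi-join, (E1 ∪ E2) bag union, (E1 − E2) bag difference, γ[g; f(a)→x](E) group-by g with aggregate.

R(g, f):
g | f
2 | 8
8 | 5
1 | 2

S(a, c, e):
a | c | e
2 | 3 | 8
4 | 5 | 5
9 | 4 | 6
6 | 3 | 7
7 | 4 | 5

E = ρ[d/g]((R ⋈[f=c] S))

Row counts bottom-up:
  R → 3
  S → 5
  (R ⋈[f=c] S) → 1
  ρ[d/g]((R ⋈[f=c] S)) → 1

|E| = 1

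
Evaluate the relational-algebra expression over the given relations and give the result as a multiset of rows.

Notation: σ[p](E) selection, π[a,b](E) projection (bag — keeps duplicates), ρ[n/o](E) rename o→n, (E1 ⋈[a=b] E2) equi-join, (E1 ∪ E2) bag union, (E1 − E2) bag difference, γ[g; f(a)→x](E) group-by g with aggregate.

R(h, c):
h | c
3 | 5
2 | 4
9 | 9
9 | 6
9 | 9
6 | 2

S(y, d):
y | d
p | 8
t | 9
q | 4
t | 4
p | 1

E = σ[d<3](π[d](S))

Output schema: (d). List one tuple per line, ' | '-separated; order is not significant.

Stepwise |·|:
  S → 5
  π[d](S) → 5
  σ[d<3](π[d](S)) → 1

== RESULT ==
d
1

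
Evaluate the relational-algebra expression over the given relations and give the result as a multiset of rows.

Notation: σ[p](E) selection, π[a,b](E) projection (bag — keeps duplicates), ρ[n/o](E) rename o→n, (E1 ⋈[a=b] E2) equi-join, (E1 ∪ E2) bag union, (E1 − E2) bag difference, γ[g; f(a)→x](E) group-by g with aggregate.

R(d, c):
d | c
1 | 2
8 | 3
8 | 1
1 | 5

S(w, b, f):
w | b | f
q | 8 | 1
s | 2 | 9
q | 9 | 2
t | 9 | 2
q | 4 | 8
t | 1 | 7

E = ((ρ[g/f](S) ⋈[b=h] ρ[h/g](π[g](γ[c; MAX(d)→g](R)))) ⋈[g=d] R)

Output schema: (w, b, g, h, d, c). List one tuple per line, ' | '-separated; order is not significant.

Row counts bottom-up:
  S → 6
  ρ[g/f](S) → 6
  R → 4
  γ[c; MAX(d)→g](R) → 4
  π[g](γ[c; MAX(d)→g](R)) → 4
  ρ[h/g](π[g](γ[c; MAX(d)→g](R))) → 4
  (ρ[g/f](S) ⋈[b=h] ρ[h/g](π[g](γ[c; MAX(d)→g](R)))) → 4
  R → 4
  ((ρ[g/f](S) ⋈[b=h] ρ[h/g](π[g](γ[c; MAX(d)→g](R)))) ⋈[g=d] R) → 4

== RESULT ==
w | b | g | h | d | c
q | 8 | 1 | 8 | 1 | 2
q | 8 | 1 | 8 | 1 | 2
q | 8 | 1 | 8 | 1 | 5
q | 8 | 1 | 8 | 1 | 5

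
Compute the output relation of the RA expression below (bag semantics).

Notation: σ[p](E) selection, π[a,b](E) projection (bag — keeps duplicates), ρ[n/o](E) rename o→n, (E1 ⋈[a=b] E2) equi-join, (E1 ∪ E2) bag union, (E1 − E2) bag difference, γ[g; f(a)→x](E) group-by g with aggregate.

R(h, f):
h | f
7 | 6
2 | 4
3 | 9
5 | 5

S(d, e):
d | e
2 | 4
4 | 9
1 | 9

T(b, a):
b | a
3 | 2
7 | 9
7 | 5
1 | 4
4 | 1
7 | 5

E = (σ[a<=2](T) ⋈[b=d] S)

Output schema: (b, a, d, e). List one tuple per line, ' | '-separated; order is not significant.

Row counts bottom-up:
  T → 6
  σ[a<=2](T) → 2
  S → 3
  (σ[a<=2](T) ⋈[b=d] S) → 1

== RESULT ==
b | a | d | e
4 | 1 | 4 | 9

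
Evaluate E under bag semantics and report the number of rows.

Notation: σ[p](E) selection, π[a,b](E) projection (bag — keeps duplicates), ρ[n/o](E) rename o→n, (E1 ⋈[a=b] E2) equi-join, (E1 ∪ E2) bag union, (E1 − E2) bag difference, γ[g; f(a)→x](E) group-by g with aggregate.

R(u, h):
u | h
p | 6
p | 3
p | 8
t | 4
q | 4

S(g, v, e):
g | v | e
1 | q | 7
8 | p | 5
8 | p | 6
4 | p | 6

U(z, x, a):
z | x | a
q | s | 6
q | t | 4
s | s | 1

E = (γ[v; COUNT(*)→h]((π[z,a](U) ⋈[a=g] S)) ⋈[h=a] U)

Subexpression sizes:
  U → 3
  π[z,a](U) → 3
  S → 4
  (π[z,a](U) ⋈[a=g] S) → 2
  γ[v; COUNT(*)→h]((π[z,a](U) ⋈[a=g] S)) → 2
  U → 3
  (γ[v; COUNT(*)→h]((π[z,a](U) ⋈[a=g] S)) ⋈[h=a] U) → 2

|E| = 2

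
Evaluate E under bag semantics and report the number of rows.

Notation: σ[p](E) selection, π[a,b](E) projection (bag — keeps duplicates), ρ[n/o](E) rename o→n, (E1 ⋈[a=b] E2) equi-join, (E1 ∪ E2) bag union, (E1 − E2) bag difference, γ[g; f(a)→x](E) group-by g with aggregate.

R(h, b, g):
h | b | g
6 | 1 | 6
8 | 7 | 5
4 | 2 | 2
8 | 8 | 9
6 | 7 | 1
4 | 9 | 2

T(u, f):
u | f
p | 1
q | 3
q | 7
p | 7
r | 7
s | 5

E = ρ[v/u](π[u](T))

Per-node cardinality:
  T → 6
  π[u](T) → 6
  ρ[v/u](π[u](T)) → 6

|E| = 6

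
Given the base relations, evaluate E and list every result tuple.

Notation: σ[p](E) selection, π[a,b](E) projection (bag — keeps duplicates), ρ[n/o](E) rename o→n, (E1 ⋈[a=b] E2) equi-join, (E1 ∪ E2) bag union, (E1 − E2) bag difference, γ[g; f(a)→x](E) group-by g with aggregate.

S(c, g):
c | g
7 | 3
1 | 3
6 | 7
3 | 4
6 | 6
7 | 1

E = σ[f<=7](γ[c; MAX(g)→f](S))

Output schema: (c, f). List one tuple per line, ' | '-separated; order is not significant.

Row counts bottom-up:
  S → 6
  γ[c; MAX(g)→f](S) → 4
  σ[f<=7](γ[c; MAX(g)→f](S)) → 4

== RESULT ==
c | f
1 | 3
3 | 4
6 | 7
7 | 3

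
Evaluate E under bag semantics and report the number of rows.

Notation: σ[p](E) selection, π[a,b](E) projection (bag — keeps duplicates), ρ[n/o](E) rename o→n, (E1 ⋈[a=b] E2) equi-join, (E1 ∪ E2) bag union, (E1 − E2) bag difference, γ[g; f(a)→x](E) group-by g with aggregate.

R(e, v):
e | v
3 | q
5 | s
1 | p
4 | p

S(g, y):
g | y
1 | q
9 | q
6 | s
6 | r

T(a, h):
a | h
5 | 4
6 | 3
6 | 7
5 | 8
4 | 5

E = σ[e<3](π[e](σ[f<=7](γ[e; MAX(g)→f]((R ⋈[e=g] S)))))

Per-node cardinality:
  R → 4
  S → 4
  (R ⋈[e=g] S) → 1
  γ[e; MAX(g)→f]((R ⋈[e=g] S)) → 1
  σ[f<=7](γ[e; MAX(g)→f]((R ⋈[e=g] S))) → 1
  π[e](σ[f<=7](γ[e; MAX(g)→f]((R ⋈[e=g] S)))) → 1
  σ[e<3](π[e](σ[f<=7](γ[e; MAX(g)→f]((R ⋈[e=g] S))))) → 1

|E| = 1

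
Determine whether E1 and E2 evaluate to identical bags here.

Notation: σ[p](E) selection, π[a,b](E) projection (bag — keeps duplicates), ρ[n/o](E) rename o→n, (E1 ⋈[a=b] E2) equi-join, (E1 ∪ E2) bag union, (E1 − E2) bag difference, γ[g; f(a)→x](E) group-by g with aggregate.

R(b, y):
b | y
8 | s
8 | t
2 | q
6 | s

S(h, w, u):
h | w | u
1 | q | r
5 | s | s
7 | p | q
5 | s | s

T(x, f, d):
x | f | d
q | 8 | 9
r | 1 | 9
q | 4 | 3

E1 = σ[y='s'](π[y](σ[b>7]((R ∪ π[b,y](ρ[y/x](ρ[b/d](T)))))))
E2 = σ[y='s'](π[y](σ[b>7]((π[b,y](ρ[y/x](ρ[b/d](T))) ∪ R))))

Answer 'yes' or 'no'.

E1 per-node cardinality:
  R → 4
  T → 3
  ρ[b/d](T) → 3
  ρ[y/x](ρ[b/d](T)) → 3
  π[b,y](ρ[y/x](ρ[b/d](T))) → 3
  (R ∪ π[b,y](ρ[y/x](ρ[b/d](T)))) → 7
  σ[b>7]((R ∪ π[b,y](ρ[y/x](ρ[b/d](T))))) → 4
  π[y](σ[b>7]((R ∪ π[b,y](ρ[y/x](ρ[b/d](T)))))) → 4
  σ[y='s'](π[y](σ[b>7]((R ∪ π[b,y](ρ[y/x](ρ[b/d](T))))))) → 1
E2 per-node cardinality:
  T → 3
  ρ[b/d](T) → 3
  ρ[y/x](ρ[b/d](T)) → 3
  π[b,y](ρ[y/x](ρ[b/d](T))) → 3
  R → 4
  (π[b,y](ρ[y/x](ρ[b/d](T))) ∪ R) → 7
  σ[b>7]((π[b,y](ρ[y/x](ρ[b/d](T))) ∪ R)) → 4
  π[y](σ[b>7]((π[b,y](ρ[y/x](ρ[b/d](T))) ∪ R))) → 4
  σ[y='s'](π[y](σ[b>7]((π[b,y](ρ[y/x](ρ[b/d](T))) ∪ R)))) → 1

E1 and E2 produce the same multiset:
y
s

yes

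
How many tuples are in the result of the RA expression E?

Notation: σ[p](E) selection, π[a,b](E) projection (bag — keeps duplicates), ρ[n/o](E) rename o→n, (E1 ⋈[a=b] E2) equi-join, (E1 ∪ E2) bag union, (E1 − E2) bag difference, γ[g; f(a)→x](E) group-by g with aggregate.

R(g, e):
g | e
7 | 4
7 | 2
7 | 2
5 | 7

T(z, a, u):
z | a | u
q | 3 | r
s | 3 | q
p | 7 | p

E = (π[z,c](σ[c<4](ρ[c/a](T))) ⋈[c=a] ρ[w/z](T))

Subexpression sizes:
  T → 3
  ρ[c/a](T) → 3
  σ[c<4](ρ[c/a](T)) → 2
  π[z,c](σ[c<4](ρ[c/a](T))) → 2
  T → 3
  ρ[w/z](T) → 3
  (π[z,c](σ[c<4](ρ[c/a](T))) ⋈[c=a] ρ[w/z](T)) → 4

|E| = 4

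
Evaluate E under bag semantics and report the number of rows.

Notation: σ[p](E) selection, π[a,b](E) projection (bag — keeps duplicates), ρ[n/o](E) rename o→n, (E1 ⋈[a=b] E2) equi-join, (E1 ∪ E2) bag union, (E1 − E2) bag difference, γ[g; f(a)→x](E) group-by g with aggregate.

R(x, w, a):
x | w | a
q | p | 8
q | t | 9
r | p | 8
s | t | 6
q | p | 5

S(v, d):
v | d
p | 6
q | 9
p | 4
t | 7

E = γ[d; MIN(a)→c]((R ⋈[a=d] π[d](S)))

Row counts bottom-up:
  R → 5
  S → 4
  π[d](S) → 4
  (R ⋈[a=d] π[d](S)) → 2
  γ[d; MIN(a)→c]((R ⋈[a=d] π[d](S))) → 2

|E| = 2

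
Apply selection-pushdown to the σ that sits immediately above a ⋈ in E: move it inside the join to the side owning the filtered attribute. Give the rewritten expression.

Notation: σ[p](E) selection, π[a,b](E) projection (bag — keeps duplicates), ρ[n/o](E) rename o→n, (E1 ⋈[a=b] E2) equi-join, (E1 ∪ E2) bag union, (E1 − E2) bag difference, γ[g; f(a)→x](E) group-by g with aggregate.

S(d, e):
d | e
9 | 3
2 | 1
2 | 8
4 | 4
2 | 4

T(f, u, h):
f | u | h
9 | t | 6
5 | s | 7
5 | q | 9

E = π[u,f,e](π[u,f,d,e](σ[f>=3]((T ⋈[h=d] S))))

σ filters on f, owned by the left side.
E' = π[u,f,e](π[u,f,d,e]((σ[f>=3](T) ⋈[h=d] S)))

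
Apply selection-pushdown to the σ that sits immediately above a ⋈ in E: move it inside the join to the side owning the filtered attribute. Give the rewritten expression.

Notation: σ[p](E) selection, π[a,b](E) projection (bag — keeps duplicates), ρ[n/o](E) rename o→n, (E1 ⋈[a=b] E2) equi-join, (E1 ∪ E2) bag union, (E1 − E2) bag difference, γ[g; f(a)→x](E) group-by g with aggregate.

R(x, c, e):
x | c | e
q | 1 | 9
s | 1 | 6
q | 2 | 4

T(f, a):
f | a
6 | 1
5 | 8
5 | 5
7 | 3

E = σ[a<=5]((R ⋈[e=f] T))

σ filters on a, owned by the right side.
E' = (R ⋈[e=f] σ[a<=5](T))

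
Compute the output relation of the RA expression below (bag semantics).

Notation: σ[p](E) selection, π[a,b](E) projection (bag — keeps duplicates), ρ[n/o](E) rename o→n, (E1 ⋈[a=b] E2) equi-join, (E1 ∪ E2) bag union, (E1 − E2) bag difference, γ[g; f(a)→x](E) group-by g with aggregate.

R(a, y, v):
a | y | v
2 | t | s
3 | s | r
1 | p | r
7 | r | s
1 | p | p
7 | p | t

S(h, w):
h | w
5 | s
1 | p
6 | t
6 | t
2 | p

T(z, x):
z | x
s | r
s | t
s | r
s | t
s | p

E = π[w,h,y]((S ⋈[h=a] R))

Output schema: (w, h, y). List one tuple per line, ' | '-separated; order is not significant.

Stepwise |·|:
  S → 5
  R → 6
  (S ⋈[h=a] R) → 3
  π[w,h,y]((S ⋈[h=a] R)) → 3

== RESULT ==
w | h | y
p | 1 | p
p | 1 | p
p | 2 | t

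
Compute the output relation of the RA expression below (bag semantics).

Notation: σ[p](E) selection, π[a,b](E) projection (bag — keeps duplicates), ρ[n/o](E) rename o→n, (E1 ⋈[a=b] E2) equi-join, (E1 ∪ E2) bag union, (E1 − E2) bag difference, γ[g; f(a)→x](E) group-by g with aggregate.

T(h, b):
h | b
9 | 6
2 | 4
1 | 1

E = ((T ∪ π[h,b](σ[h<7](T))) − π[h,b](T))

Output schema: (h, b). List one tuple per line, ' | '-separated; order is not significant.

Subexpression sizes:
  T → 3
  T → 3
  σ[h<7](T) → 2
  π[h,b](σ[h<7](T)) → 2
  (T ∪ π[h,b](σ[h<7](T))) → 5
  T → 3
  π[h,b](T) → 3
  ((T ∪ π[h,b](σ[h<7](T))) − π[h,b](T)) → 2

== RESULT ==
h | b
1 | 1
2 | 4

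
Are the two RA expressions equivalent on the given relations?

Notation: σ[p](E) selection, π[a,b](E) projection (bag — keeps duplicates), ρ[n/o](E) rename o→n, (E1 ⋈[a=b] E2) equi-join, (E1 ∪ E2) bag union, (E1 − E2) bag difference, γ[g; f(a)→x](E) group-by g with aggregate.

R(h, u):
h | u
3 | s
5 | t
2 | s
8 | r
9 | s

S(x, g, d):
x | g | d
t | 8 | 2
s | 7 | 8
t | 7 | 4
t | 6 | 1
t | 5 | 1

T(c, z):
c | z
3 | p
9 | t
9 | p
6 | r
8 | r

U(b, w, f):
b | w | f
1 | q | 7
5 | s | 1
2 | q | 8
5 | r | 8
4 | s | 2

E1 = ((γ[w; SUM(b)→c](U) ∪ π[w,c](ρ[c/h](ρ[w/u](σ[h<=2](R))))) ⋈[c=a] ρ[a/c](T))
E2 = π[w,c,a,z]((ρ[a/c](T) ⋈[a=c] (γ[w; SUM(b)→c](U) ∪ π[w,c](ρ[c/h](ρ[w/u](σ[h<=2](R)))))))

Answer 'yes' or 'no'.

E1 row counts bottom-up:
  U → 5
  γ[w; SUM(b)→c](U) → 3
  R → 5
  σ[h<=2](R) → 1
  ρ[w/u](σ[h<=2](R)) → 1
  ρ[c/h](ρ[w/u](σ[h<=2](R))) → 1
  π[w,c](ρ[c/h](ρ[w/u](σ[h<=2](R)))) → 1
  (γ[w; SUM(b)→c](U) ∪ π[w,c](ρ[c/h](ρ[w/u](σ[h<=2](R))))) → 4
  T → 5
  ρ[a/c](T) → 5
  ((γ[w; SUM(b)→c](U) ∪ π[w,c](ρ[c/h](ρ[w/u](σ[h<=2](R))))) ⋈[c=a] ρ[a/c](T)) → 3
E2 row counts bottom-up:
  T → 5
  ρ[a/c](T) → 5
  U → 5
  γ[w; SUM(b)→c](U) → 3
  R → 5
  σ[h<=2](R) → 1
  ρ[w/u](σ[h<=2](R)) → 1
  ρ[c/h](ρ[w/u](σ[h<=2](R))) → 1
  π[w,c](ρ[c/h](ρ[w/u](σ[h<=2](R)))) → 1
  (γ[w; SUM(b)→c](U) ∪ π[w,c](ρ[c/h](ρ[w/u](σ[h<=2](R))))) → 4
  (ρ[a/c](T) ⋈[a=c] (γ[w; SUM(b)→c](U) ∪ π[w,c](ρ[c/h](ρ[w/u](σ[h<=2](R)))))) → 3
  π[w,c,a,z]((ρ[a/c](T) ⋈[a=c] (γ[w; SUM(b)→c](U) ∪ π[w,c](ρ[c/h](ρ[w/u](σ[h<=2](R))))))) → 3

E1 and E2 produce the same multiset:
w | c | a | z
q | 3 | 3 | p
s | 9 | 9 | p
s | 9 | 9 | t

yes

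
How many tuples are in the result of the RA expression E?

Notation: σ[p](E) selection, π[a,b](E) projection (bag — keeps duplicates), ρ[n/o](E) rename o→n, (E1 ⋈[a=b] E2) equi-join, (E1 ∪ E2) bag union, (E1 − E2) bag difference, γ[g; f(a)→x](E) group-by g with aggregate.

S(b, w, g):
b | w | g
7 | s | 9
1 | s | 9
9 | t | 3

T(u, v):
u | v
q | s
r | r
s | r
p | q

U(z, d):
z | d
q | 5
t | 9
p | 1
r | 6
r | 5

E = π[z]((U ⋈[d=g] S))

Per-node cardinality:
  U → 5
  S → 3
  (U ⋈[d=g] S) → 2
  π[z]((U ⋈[d=g] S)) → 2

|E| = 2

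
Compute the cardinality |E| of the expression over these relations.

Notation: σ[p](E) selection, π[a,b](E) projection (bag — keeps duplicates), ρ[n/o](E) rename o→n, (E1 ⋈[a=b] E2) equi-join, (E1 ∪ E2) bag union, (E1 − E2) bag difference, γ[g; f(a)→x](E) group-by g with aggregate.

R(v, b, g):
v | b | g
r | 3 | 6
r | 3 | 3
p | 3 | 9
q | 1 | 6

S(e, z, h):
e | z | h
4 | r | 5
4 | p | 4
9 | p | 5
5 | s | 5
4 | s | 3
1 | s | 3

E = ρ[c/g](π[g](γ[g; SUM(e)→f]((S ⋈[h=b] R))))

Stepwise |·|:
  S → 6
  R → 4
  (S ⋈[h=b] R) → 6
  γ[g; SUM(e)→f]((S ⋈[h=b] R)) → 3
  π[g](γ[g; SUM(e)→f]((S ⋈[h=b] R))) → 3
  ρ[c/g](π[g](γ[g; SUM(e)→f]((S ⋈[h=b] R)))) → 3

|E| = 3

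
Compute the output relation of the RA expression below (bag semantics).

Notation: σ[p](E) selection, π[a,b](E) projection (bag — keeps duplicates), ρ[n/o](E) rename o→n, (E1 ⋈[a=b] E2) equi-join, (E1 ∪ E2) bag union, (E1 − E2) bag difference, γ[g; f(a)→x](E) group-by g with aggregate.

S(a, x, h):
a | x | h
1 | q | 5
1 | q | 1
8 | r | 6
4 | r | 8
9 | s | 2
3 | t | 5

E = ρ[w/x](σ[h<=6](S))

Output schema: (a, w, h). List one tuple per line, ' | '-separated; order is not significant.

Subexpression sizes:
  S → 6
  σ[h<=6](S) → 5
  ρ[w/x](σ[h<=6](S)) → 5

== RESULT ==
a | w | h
1 | q | 1
1 | q | 5
3 | t | 5
8 | r | 6
9 | s | 2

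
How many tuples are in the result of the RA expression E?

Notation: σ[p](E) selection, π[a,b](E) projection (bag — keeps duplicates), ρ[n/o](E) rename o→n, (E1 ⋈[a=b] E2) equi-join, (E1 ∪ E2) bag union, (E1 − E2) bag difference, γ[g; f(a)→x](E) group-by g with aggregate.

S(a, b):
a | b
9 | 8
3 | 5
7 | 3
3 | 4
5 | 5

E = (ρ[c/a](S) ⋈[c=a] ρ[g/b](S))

Row counts bottom-up:
  S → 5
  ρ[c/a](S) → 5
  S → 5
  ρ[g/b](S) → 5
  (ρ[c/a](S) ⋈[c=a] ρ[g/b](S)) → 7

|E| = 7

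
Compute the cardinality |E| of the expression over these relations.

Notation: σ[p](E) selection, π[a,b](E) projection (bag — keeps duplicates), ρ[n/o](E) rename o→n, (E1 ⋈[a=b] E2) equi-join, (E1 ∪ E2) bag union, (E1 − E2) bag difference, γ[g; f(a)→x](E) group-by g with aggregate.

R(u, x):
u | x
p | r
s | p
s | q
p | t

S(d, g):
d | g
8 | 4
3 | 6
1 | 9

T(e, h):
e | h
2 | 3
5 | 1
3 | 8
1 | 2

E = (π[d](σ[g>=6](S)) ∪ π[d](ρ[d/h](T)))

Row counts bottom-up:
  S → 3
  σ[g>=6](S) → 2
  π[d](σ[g>=6](S)) → 2
  T → 4
  ρ[d/h](T) → 4
  π[d](ρ[d/h](T)) → 4
  (π[d](σ[g>=6](S)) ∪ π[d](ρ[d/h](T))) → 6

|E| = 6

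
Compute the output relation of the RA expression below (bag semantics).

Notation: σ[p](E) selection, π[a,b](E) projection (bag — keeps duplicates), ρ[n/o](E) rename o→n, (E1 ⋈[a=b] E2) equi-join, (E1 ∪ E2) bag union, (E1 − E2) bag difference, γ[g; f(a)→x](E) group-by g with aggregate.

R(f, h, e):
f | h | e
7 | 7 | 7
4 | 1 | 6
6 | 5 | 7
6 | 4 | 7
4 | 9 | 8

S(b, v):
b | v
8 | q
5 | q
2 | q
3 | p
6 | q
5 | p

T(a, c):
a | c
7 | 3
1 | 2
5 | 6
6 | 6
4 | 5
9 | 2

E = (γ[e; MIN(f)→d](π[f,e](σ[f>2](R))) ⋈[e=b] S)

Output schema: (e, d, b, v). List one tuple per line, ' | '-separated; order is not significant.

Stepwise |·|:
  R → 5
  σ[f>2](R) → 5
  π[f,e](σ[f>2](R)) → 5
  γ[e; MIN(f)→d](π[f,e](σ[f>2](R))) → 3
  S → 6
  (γ[e; MIN(f)→d](π[f,e](σ[f>2](R))) ⋈[e=b] S) → 2

== RESULT ==
e | d | b | v
6 | 4 | 6 | q
8 | 4 | 8 | q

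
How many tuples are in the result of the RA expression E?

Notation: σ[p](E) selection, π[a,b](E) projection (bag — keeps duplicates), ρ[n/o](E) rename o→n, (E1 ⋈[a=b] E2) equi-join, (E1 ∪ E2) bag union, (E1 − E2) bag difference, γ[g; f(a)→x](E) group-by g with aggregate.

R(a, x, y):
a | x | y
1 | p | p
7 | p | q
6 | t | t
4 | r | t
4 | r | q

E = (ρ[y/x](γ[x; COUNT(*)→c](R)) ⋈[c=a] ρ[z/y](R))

Stepwise |·|:
  R → 5
  γ[x; COUNT(*)→c](R) → 3
  ρ[y/x](γ[x; COUNT(*)→c](R)) → 3
  R → 5
  ρ[z/y](R) → 5
  (ρ[y/x](γ[x; COUNT(*)→c](R)) ⋈[c=a] ρ[z/y](R)) → 1

|E| = 1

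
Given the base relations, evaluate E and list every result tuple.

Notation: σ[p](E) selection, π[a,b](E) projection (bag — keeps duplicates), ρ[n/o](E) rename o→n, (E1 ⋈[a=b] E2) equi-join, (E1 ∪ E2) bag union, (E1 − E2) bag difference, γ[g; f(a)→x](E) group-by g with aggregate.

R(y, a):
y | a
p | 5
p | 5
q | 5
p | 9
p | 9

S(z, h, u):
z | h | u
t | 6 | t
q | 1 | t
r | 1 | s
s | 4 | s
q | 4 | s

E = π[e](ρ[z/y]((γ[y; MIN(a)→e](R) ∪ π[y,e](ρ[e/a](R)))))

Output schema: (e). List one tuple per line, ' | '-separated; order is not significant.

Per-node cardinality:
  R → 5
  γ[y; MIN(a)→e](R) → 2
  R → 5
  ρ[e/a](R) → 5
  π[y,e](ρ[e/a](R)) → 5
  (γ[y; MIN(a)→e](R) ∪ π[y,e](ρ[e/a](R))) → 7
  ρ[z/y]((γ[y; MIN(a)→e](R) ∪ π[y,e](ρ[e/a](R)))) → 7
  π[e](ρ[z/y]((γ[y; MIN(a)→e](R) ∪ π[y,e](ρ[e/a](R))))) → 7

== RESULT ==
e
5
5
5
5
5
9
9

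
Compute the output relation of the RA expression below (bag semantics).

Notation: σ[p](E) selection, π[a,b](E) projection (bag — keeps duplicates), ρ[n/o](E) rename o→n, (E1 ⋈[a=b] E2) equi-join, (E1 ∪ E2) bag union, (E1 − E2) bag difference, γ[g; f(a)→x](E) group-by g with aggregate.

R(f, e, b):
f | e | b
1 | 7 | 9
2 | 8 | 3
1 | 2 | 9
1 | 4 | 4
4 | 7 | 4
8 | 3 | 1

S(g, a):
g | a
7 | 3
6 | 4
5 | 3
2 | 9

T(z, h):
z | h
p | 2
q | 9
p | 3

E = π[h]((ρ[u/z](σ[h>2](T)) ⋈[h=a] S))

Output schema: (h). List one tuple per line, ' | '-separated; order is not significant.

Stepwise |·|:
  T → 3
  σ[h>2](T) → 2
  ρ[u/z](σ[h>2](T)) → 2
  S → 4
  (ρ[u/z](σ[h>2](T)) ⋈[h=a] S) → 3
  π[h]((ρ[u/z](σ[h>2](T)) ⋈[h=a] S)) → 3

== RESULT ==
h
3
3
9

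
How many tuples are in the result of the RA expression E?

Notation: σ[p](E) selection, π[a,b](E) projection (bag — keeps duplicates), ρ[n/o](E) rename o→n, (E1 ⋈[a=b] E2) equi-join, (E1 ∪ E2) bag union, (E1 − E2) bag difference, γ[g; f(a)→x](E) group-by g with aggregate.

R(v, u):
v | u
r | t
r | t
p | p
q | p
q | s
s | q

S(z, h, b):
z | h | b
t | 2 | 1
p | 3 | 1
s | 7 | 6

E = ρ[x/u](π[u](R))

Stepwise |·|:
  R → 6
  π[u](R) → 6
  ρ[x/u](π[u](R)) → 6

|E| = 6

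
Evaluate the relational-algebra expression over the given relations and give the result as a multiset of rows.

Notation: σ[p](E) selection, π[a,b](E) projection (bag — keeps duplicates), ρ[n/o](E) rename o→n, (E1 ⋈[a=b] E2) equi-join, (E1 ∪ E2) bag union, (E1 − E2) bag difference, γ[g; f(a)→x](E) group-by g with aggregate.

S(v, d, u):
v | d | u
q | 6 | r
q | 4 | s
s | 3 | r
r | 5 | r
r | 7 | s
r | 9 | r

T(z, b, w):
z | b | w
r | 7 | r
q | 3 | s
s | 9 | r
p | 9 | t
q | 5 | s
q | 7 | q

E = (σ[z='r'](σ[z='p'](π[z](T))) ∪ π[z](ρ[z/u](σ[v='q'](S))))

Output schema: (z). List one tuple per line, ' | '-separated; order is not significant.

Row counts bottom-up:
  T → 6
  π[z](T) → 6
  σ[z='p'](π[z](T)) → 1
  σ[z='r'](σ[z='p'](π[z](T))) → 0
  S → 6
  σ[v='q'](S) → 2
  ρ[z/u](σ[v='q'](S)) → 2
  π[z](ρ[z/u](σ[v='q'](S))) → 2
  (σ[z='r'](σ[z='p'](π[z](T))) ∪ π[z](ρ[z/u](σ[v='q'](S)))) → 2

== RESULT ==
z
r
s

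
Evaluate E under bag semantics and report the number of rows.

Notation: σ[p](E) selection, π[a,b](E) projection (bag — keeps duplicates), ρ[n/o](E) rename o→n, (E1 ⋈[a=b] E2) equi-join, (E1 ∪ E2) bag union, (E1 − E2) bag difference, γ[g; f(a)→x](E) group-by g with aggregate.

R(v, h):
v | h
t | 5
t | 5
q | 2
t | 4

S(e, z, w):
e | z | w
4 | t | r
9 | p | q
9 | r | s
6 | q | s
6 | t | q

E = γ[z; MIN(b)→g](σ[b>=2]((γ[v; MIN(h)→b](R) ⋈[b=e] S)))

Row counts bottom-up:
  R → 4
  γ[v; MIN(h)→b](R) → 2
  S → 5
  (γ[v; MIN(h)→b](R) ⋈[b=e] S) → 1
  σ[b>=2]((γ[v; MIN(h)→b](R) ⋈[b=e] S)) → 1
  γ[z; MIN(b)→g](σ[b>=2]((γ[v; MIN(h)→b](R) ⋈[b=e] S))) → 1

|E| = 1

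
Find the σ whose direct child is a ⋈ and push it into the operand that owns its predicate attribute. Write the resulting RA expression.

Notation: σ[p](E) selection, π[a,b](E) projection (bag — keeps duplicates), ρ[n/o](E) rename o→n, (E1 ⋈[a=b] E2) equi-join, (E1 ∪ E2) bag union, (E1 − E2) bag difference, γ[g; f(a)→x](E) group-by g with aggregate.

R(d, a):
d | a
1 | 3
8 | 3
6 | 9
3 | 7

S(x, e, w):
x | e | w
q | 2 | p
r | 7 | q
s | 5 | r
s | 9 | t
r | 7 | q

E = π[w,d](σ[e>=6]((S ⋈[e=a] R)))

σ filters on e, owned by the left side.
E' = π[w,d]((σ[e>=6](S) ⋈[e=a] R))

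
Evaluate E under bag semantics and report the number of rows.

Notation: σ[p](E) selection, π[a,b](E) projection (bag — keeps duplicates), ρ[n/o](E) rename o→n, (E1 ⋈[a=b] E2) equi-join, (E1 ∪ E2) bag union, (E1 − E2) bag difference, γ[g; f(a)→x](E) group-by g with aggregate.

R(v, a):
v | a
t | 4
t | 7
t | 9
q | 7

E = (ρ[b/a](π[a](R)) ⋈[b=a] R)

Stepwise |·|:
  R → 4
  π[a](R) → 4
  ρ[b/a](π[a](R)) → 4
  R → 4
  (ρ[b/a](π[a](R)) ⋈[b=a] R) → 6

|E| = 6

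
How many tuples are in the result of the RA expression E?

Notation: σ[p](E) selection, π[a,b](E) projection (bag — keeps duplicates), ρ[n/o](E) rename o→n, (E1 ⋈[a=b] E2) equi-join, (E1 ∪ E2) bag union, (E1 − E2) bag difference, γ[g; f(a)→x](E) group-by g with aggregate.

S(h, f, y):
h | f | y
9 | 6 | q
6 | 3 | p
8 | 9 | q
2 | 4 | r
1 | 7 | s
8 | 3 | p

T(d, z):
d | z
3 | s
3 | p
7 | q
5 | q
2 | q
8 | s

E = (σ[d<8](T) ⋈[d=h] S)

Per-node cardinality:
  T → 6
  σ[d<8](T) → 5
  S → 6
  (σ[d<8](T) ⋈[d=h] S) → 1

|E| = 1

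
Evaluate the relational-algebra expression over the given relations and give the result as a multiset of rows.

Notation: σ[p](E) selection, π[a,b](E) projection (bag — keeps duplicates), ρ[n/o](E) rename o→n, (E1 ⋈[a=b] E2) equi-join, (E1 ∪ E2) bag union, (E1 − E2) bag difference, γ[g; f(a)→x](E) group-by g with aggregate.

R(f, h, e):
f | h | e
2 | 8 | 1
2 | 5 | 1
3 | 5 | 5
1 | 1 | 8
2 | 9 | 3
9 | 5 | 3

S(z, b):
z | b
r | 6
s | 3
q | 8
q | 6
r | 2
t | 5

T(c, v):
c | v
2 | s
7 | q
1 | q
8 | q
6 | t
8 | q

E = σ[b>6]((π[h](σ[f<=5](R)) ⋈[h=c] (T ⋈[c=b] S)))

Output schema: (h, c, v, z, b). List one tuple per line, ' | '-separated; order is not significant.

Subexpression sizes:
  R → 6
  σ[f<=5](R) → 5
  π[h](σ[f<=5](R)) → 5
  T → 6
  S → 6
  (T ⋈[c=b] S) → 5
  (π[h](σ[f<=5](R)) ⋈[h=c] (T ⋈[c=b] S)) → 2
  σ[b>6]((π[h](σ[f<=5](R)) ⋈[h=c] (T ⋈[c=b] S))) → 2

== RESULT ==
h | c | v | z | b
8 | 8 | q | q | 8
8 | 8 | q | q | 8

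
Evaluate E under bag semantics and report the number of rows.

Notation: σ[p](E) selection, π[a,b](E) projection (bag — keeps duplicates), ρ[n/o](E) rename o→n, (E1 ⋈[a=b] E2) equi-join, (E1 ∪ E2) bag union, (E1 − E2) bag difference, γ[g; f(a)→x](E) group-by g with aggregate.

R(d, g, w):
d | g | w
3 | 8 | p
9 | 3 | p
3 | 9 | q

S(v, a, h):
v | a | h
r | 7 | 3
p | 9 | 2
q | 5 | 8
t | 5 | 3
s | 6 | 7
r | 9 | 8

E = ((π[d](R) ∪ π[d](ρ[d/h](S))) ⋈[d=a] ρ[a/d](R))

Per-node cardinality:
  R → 3
  π[d](R) → 3
  S → 6
  ρ[d/h](S) → 6
  π[d](ρ[d/h](S)) → 6
  (π[d](R) ∪ π[d](ρ[d/h](S))) → 9
  R → 3
  ρ[a/d](R) → 3
  ((π[d](R) ∪ π[d](ρ[d/h](S))) ⋈[d=a] ρ[a/d](R)) → 9

|E| = 9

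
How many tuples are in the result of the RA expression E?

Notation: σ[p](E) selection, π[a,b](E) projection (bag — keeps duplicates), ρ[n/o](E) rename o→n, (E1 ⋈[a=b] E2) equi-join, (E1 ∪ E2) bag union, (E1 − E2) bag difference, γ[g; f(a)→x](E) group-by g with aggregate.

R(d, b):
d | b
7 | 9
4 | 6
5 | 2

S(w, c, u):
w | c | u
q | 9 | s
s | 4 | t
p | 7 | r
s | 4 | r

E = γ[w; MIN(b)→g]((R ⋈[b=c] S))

Per-node cardinality:
  R → 3
  S → 4
  (R ⋈[b=c] S) → 1
  γ[w; MIN(b)→g]((R ⋈[b=c] S)) → 1

|E| = 1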